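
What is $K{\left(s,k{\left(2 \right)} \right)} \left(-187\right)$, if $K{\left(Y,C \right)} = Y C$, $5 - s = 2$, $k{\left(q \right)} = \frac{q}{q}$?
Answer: $-561$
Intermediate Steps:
$k{\left(q \right)} = 1$
$s = 3$ ($s = 5 - 2 = 3$)
$K{\left(Y,C \right)} = C Y$
$K{\left(s,k{\left(2 \right)} \right)} \left(-187\right) = 1 \cdot 3 \left(-187\right) = 3 \left(-187\right) = -561$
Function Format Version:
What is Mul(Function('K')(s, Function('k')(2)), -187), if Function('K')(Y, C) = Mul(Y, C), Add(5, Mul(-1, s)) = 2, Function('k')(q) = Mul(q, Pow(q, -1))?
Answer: -561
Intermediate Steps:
Function('k')(q) = 1
s = 3 (s = Add(5, Mul(-1, 2)) = Add(5, -2) = 3)
Function('K')(Y, C) = Mul(C, Y)
Mul(Function('K')(s, Function('k')(2)), -187) = Mul(Mul(1, 3), -187) = Mul(3, -187) = -561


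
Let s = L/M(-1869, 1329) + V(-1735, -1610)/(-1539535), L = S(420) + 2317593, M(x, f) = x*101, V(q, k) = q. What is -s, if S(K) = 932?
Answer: 713824574332/58123296483 ≈ 12.281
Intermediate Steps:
M(x, f) = 101*x
L = 2318525 (L = 932 + 2317593 = 2318525)
s = -713824574332/58123296483 (s = 2318525/((101*(-1869))) - 1735/(-1539535) = 2318525/(-188769) - 1735*(-1/1539535) = 2318525*(-1/188769) + 347/307907 = -2318525/188769 + 347/307907 = -713824574332/58123296483 ≈ -12.281)
-s = -1*(-713824574332/58123296483) = 713824574332/58123296483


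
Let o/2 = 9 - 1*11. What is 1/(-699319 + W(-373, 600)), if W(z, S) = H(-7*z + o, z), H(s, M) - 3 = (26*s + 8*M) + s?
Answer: -1/631911 ≈ -1.5825e-6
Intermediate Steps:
o = -4 (o = 2*(9 - 1*11) = 2*(9 - 11) = 2*(-2) = -4)
H(s, M) = 3 + 8*M + 27*s (H(s, M) = 3 + ((26*s + 8*M) + s) = 3 + ((8*M + 26*s) + s) = 3 + (8*M + 27*s) = 3 + 8*M + 27*s)
W(z, S) = -105 - 181*z (W(z, S) = 3 + 8*z + 27*(-7*z - 4) = 3 + 8*z + 27*(-4 - 7*z) = 3 + 8*z + (-108 - 189*z) = -105 - 181*z)
1/(-699319 + W(-373, 600)) = 1/(-699319 + (-105 - 181*(-373))) = 1/(-699319 + (-105 + 67513)) = 1/(-699319 + 67408) = 1/(-631911) = -1/631911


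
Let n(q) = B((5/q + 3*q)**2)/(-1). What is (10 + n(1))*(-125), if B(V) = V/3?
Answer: 4250/3 ≈ 1416.7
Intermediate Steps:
B(V) = V/3 (B(V) = V*(1/3) = V/3)
n(q) = -(3*q + 5/q)**2/3 (n(q) = ((5/q + 3*q)**2/3)/(-1) = ((3*q + 5/q)**2/3)*(-1) = -(3*q + 5/q)**2/3)
(10 + n(1))*(-125) = (10 - 1/3*(5 + 3*1**2)**2/1**2)*(-125) = (10 - 1/3*1*(5 + 3*1)**2)*(-125) = (10 - 1/3*1*(5 + 3)**2)*(-125) = (10 - 1/3*1*8**2)*(-125) = (10 - 1/3*1*64)*(-125) = (10 - 64/3)*(-125) = -34/3*(-125) = 4250/3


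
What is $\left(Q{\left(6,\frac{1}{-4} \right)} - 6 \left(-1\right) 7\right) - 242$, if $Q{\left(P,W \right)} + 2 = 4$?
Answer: $-198$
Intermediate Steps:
$Q{\left(P,W \right)} = 2$ ($Q{\left(P,W \right)} = -2 + 4 = 2$)
$\left(Q{\left(6,\frac{1}{-4} \right)} - 6 \left(-1\right) 7\right) - 242 = \left(2 - 6 \left(-1\right) 7\right) - 242 = \left(2 - \left(-6\right) 7\right) - 242 = \left(2 - -42\right) - 242 = \left(2 + 42\right) - 242 = 44 - 242 = -198$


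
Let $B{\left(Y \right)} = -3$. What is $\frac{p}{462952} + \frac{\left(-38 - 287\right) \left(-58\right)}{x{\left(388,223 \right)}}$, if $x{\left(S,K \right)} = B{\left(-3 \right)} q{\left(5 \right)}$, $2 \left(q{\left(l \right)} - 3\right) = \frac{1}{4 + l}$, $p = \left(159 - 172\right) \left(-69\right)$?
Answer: $- \frac{10471964373}{5092472} \approx -2056.4$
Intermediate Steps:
$p = 897$ ($p = \left(-13\right) \left(-69\right) = 897$)
$q{\left(l \right)} = 3 + \frac{1}{2 \left(4 + l\right)}$
$x{\left(S,K \right)} = - \frac{55}{6}$ ($x{\left(S,K \right)} = - 3 \frac{25 + 6 \cdot 5}{2 \left(4 + 5\right)} = - 3 \frac{25 + 30}{2 \cdot 9} = - 3 \cdot \frac{1}{2} \cdot \frac{1}{9} \cdot 55 = \left(-3\right) \frac{55}{18} = - \frac{55}{6}$)
$\frac{p}{462952} + \frac{\left(-38 - 287\right) \left(-58\right)}{x{\left(388,223 \right)}} = \frac{897}{462952} + \frac{\left(-38 - 287\right) \left(-58\right)}{- \frac{55}{6}} = 897 \cdot \frac{1}{462952} + \left(-325\right) \left(-58\right) \left(- \frac{6}{55}\right) = \frac{897}{462952} + 18850 \left(- \frac{6}{55}\right) = \frac{897}{462952} - \frac{22620}{11} = - \frac{10471964373}{5092472}$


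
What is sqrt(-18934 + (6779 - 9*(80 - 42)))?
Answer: I*sqrt(12497) ≈ 111.79*I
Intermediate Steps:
sqrt(-18934 + (6779 - 9*(80 - 42))) = sqrt(-18934 + (6779 - 9*38)) = sqrt(-18934 + (6779 - 342)) = sqrt(-18934 + 6437) = sqrt(-12497) = I*sqrt(12497)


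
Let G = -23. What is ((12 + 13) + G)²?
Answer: 4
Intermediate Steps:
((12 + 13) + G)² = ((12 + 13) - 23)² = (25 - 23)² = 2² = 4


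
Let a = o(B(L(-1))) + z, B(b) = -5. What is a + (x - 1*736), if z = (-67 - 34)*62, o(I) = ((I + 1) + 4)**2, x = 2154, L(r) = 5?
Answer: -4844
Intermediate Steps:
o(I) = (5 + I)**2 (o(I) = ((1 + I) + 4)**2 = (5 + I)**2)
z = -6262 (z = -101*62 = -6262)
a = -6262 (a = (5 - 5)**2 - 6262 = 0**2 - 6262 = 0 - 6262 = -6262)
a + (x - 1*736) = -6262 + (2154 - 1*736) = -6262 + (2154 - 736) = -6262 + 1418 = -4844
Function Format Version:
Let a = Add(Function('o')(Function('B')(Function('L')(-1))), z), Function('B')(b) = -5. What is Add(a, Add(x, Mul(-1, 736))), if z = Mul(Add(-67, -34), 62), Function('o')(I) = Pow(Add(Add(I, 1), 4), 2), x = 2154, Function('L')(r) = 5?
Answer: -4844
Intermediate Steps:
Function('o')(I) = Pow(Add(5, I), 2) (Function('o')(I) = Pow(Add(Add(1, I), 4), 2) = Pow(Add(5, I), 2))
z = -6262 (z = Mul(-101, 62) = -6262)
a = -6262 (a = Add(Pow(Add(5, -5), 2), -6262) = Add(Pow(0, 2), -6262) = Add(0, -6262) = -6262)
Add(a, Add(x, Mul(-1, 736))) = Add(-6262, Add(2154, Mul(-1, 736))) = Add(-6262, Add(2154, -736)) = Add(-6262, 1418) = -4844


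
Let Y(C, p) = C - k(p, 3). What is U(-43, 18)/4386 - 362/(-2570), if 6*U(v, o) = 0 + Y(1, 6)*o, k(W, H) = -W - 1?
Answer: 137451/939335 ≈ 0.14633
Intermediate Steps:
k(W, H) = -1 - W
Y(C, p) = 1 + C + p (Y(C, p) = C - (-1 - p) = C + (1 + p) = 1 + C + p)
U(v, o) = 4*o/3 (U(v, o) = (0 + (1 + 1 + 6)*o)/6 = (0 + 8*o)/6 = (8*o)/6 = 4*o/3)
U(-43, 18)/4386 - 362/(-2570) = ((4/3)*18)/4386 - 362/(-2570) = 24*(1/4386) - 362*(-1/2570) = 4/731 + 181/1285 = 137451/939335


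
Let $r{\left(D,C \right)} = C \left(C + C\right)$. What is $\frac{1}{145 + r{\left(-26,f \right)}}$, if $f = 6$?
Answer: $\frac{1}{217} \approx 0.0046083$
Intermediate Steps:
$r{\left(D,C \right)} = 2 C^{2}$ ($r{\left(D,C \right)} = C 2 C = 2 C^{2}$)
$\frac{1}{145 + r{\left(-26,f \right)}} = \frac{1}{145 + 2 \cdot 6^{2}} = \frac{1}{145 + 2 \cdot 36} = \frac{1}{145 + 72} = \frac{1}{217}$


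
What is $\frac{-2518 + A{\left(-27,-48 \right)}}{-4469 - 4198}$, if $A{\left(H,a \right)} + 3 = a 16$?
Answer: $\frac{3289}{8667} \approx 0.37949$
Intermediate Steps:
$A{\left(H,a \right)} = -3 + 16 a$ ($A{\left(H,a \right)} = -3 + a 16 = -3 + 16 a$)
$\frac{-2518 + A{\left(-27,-48 \right)}}{-4469 - 4198} = \frac{-2518 + \left(-3 + 16 \left(-48\right)\right)}{-4469 - 4198} = \frac{-2518 - 771}{-8667} = \left(-2518 - 771\right) \left(- \frac{1}{8667}\right) = \left(-3289\right) \left(- \frac{1}{8667}\right) = \frac{3289}{8667}$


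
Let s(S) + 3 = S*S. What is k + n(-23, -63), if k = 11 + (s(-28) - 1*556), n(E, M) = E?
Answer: 213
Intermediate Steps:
s(S) = -3 + S² (s(S) = -3 + S*S = -3 + S²)
k = 236 (k = 11 + ((-3 + (-28)²) - 1*556) = 11 + ((-3 + 784) - 556) = 11 + (781 - 556) = 11 + 225 = 236)
k + n(-23, -63) = 236 - 23 = 213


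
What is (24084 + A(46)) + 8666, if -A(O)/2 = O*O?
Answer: 28518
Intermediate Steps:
A(O) = -2*O² (A(O) = -2*O*O = -2*O²)
(24084 + A(46)) + 8666 = (24084 - 2*46²) + 8666 = (24084 - 2*2116) + 8666 = (24084 - 4232) + 8666 = 19852 + 8666 = 28518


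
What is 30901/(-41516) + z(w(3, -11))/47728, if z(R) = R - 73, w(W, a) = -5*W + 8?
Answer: -92385263/123842228 ≈ -0.74599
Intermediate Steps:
w(W, a) = 8 - 5*W
z(R) = -73 + R
30901/(-41516) + z(w(3, -11))/47728 = 30901/(-41516) + (-73 + (8 - 5*3))/47728 = 30901*(-1/41516) + (-73 + (8 - 15))*(1/47728) = -30901/41516 + (-73 - 7)*(1/47728) = -30901/41516 - 80*1/47728 = -30901/41516 - 5/2983 = -92385263/123842228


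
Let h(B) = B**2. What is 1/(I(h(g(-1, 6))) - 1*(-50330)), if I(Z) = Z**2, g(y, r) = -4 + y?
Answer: 1/50955 ≈ 1.9625e-5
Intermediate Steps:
1/(I(h(g(-1, 6))) - 1*(-50330)) = 1/(((-4 - 1)**2)**2 - 1*(-50330)) = 1/(((-5)**2)**2 + 50330) = 1/(25**2 + 50330) = 1/(625 + 50330) = 1/50955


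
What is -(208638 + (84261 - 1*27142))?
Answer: -265757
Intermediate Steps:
-(208638 + (84261 - 1*27142)) = -(208638 + (84261 - 27142)) = -(208638 + 57119) = -1*265757 = -265757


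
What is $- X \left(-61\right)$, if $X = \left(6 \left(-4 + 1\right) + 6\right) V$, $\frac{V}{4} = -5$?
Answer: $14640$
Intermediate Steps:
$V = -20$ ($V = 4 \left(-5\right) = -20$)
$X = 240$ ($X = \left(6 \left(-4 + 1\right) + 6\right) \left(-20\right) = \left(6 \left(-3\right) + 6\right) \left(-20\right) = \left(-18 + 6\right) \left(-20\right) = \left(-12\right) \left(-20\right) = 240$)
$- X \left(-61\right) = - 240 \left(-61\right) = \left(-1\right) \left(-14640\right) = 14640$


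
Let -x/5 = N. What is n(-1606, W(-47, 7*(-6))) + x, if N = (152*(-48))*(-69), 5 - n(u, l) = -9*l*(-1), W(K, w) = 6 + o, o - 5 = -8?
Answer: -2517142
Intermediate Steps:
o = -3 (o = 5 - 8 = -3)
W(K, w) = 3 (W(K, w) = 6 - 3 = 3)
n(u, l) = 5 - 9*l (n(u, l) = 5 - (-9*l)*(-1) = 5 - 9*l)
N = 503424 (N = -7296*(-69) = 503424)
x = -2517120 (x = -5*503424 = -2517120)
n(-1606, W(-47, 7*(-6))) + x = (5 - 9*3) - 2517120 = (5 - 27) - 2517120 = -22 - 2517120 = -2517142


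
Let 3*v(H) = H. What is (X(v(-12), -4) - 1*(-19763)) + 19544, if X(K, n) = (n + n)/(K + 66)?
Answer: 1218513/31 ≈ 39307.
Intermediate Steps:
v(H) = H/3
X(K, n) = 2*n/(66 + K) (X(K, n) = (2*n)/(66 + K) = 2*n/(66 + K))
(X(v(-12), -4) - 1*(-19763)) + 19544 = (2*(-4)/(66 + (⅓)*(-12)) - 1*(-19763)) + 19544 = (2*(-4)/(66 - 4) + 19763) + 19544 = (2*(-4)/62 + 19763) + 19544 = (2*(-4)*(1/62) + 19763) + 19544 = (-4/31 + 19763) + 19544 = 612649/31 + 19544 = 1218513/31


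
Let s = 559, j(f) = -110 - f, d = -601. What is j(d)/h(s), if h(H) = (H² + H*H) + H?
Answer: 491/625521 ≈ 0.00078495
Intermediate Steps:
h(H) = H + 2*H² (h(H) = (H² + H²) + H = 2*H² + H = H + 2*H²)
j(d)/h(s) = (-110 - 1*(-601))/((559*(1 + 2*559))) = (-110 + 601)/((559*(1 + 1118))) = 491/((559*1119)) = 491/625521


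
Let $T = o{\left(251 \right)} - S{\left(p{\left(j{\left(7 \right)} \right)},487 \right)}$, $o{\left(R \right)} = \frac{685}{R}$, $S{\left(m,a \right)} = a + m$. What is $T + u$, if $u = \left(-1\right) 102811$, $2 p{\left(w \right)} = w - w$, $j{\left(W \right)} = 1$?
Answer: $- \frac{25927113}{251} \approx -1.033 \cdot 10^{5}$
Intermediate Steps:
$p{\left(w \right)} = 0$ ($p{\left(w \right)} = \frac{w - w}{2} = \frac{1}{2} \cdot 0 = 0$)
$u = -102811$
$T = - \frac{121552}{251}$ ($T = \frac{685}{251} - \left(487 + 0\right) = 685 \cdot \frac{1}{251} - 487 = \frac{685}{251} - 487 = - \frac{121552}{251} \approx -484.27$)
$T + u = - \frac{121552}{251} - 102811 = - \frac{25927113}{251}$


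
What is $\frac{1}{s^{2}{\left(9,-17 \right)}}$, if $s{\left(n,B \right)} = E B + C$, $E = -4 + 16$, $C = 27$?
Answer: $\frac{1}{31329} \approx 3.1919 \cdot 10^{-5}$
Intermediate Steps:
$E = 12$
$s{\left(n,B \right)} = 27 + 12 B$ ($s{\left(n,B \right)} = 12 B + 27 = 27 + 12 B$)
$\frac{1}{s^{2}{\left(9,-17 \right)}} = \frac{1}{\left(27 + 12 \left(-17\right)\right)^{2}} = \frac{1}{\left(27 - 204\right)^{2}} = \frac{1}{\left(-177\right)^{2}} = \frac{1}{31329}$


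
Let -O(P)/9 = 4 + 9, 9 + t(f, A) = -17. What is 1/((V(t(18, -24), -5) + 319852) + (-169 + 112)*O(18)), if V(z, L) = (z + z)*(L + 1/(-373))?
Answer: 373/121889365 ≈ 3.0602e-6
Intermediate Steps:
t(f, A) = -26 (t(f, A) = -9 - 17 = -26)
O(P) = -117 (O(P) = -9*(4 + 9) = -9*13 = -117)
V(z, L) = 2*z*(-1/373 + L) (V(z, L) = (2*z)*(L - 1/373) = (2*z)*(-1/373 + L) = 2*z*(-1/373 + L))
1/((V(t(18, -24), -5) + 319852) + (-169 + 112)*O(18)) = 1/(((2/373)*(-26)*(-1 + 373*(-5)) + 319852) + (-169 + 112)*(-117)) = 1/(((2/373)*(-26)*(-1 - 1865) + 319852) - 57*(-117)) = 1/(((2/373)*(-26)*(-1866) + 319852) + 6669) = 1/((97032/373 + 319852) + 6669) = 1/(119401828/373 + 6669) = 1/(121889365/373) = 373/121889365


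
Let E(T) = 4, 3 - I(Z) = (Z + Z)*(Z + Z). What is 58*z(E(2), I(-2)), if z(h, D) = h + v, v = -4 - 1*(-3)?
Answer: 174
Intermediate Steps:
v = -1 (v = -4 + 3 = -1)
I(Z) = 3 - 4*Z² (I(Z) = 3 - (Z + Z)*(Z + Z) = 3 - 2*Z*2*Z = 3 - 4*Z²)
z(h, D) = -1 + h (z(h, D) = h - 1 = -1 + h)
58*z(E(2), I(-2)) = 58*(-1 + 4) = 58*3 = 174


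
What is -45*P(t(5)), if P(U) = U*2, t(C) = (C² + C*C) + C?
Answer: -4950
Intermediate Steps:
t(C) = C + 2*C² (t(C) = (C² + C²) + C = 2*C² + C = C + 2*C²)
P(U) = 2*U
-45*P(t(5)) = -90*5*(1 + 2*5) = -90*5*(1 + 10) = -90*5*11 = -90*55 = -45*110 = -4950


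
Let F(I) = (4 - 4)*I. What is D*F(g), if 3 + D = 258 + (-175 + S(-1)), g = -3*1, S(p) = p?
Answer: 0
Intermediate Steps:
g = -3
D = 79 (D = -3 + (258 + (-175 - 1)) = -3 + (258 - 176) = -3 + 82 = 79)
F(I) = 0 (F(I) = 0*I = 0)
D*F(g) = 79*0 = 0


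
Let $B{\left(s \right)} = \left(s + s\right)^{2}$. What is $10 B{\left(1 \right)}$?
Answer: $40$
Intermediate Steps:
$B{\left(s \right)} = 4 s^{2}$ ($B{\left(s \right)} = \left(2 s\right)^{2} = 4 s^{2}$)
$10 B{\left(1 \right)} = 10 \cdot 4 \cdot 1^{2} = 10 \cdot 4 \cdot 1 = 10 \cdot 4 = 40$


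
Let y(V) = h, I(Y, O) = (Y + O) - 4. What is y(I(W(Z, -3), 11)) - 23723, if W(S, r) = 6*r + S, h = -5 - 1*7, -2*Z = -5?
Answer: -23735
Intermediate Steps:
Z = 5/2 (Z = -½*(-5) = 5/2 ≈ 2.5000)
h = -12 (h = -5 - 7 = -12)
W(S, r) = S + 6*r
I(Y, O) = -4 + O + Y (I(Y, O) = (O + Y) - 4 = -4 + O + Y)
y(V) = -12
y(I(W(Z, -3), 11)) - 23723 = -12 - 23723 = -23735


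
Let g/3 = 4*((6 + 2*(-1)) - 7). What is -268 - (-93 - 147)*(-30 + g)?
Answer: -16108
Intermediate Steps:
g = -36 (g = 3*(4*((6 + 2*(-1)) - 7)) = 3*(4*((6 - 2) - 7)) = 3*(4*(4 - 7)) = 3*(4*(-3)) = 3*(-12) = -36)
-268 - (-93 - 147)*(-30 + g) = -268 - (-93 - 147)*(-30 - 36) = -268 - (-240)*(-66) = -268 - 1*15840 = -268 - 15840 = -16108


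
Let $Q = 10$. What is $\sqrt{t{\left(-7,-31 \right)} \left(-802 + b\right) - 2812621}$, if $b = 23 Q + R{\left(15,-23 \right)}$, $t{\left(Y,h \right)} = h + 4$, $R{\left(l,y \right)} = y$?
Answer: $2 i \sqrt{699139} \approx 1672.3 i$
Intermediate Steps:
$t{\left(Y,h \right)} = 4 + h$
$b = 207$ ($b = 23 \cdot 10 - 23 = 230 - 23 = 207$)
$\sqrt{t{\left(-7,-31 \right)} \left(-802 + b\right) - 2812621} = \sqrt{\left(4 - 31\right) \left(-802 + 207\right) - 2812621} = \sqrt{\left(-27\right) \left(-595\right) - 2812621} = \sqrt{16065 - 2812621} = \sqrt{-2796556} = 2 i \sqrt{699139}$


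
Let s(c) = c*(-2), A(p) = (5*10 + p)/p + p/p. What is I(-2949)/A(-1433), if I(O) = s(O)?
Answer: 4225917/1408 ≈ 3001.4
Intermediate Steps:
A(p) = 1 + (50 + p)/p (A(p) = (50 + p)/p + 1 = 1 + (50 + p)/p)
s(c) = -2*c
I(O) = -2*O
I(-2949)/A(-1433) = (-2*(-2949))/(2 + 50/(-1433)) = 5898/(2 + 50*(-1/1433)) = 5898/(2 - 50/1433) = 5898/(2816/1433) = 5898*(1433/2816) = 4225917/1408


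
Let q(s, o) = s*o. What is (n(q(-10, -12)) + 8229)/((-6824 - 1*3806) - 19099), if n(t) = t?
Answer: -8349/29729 ≈ -0.28084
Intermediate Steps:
q(s, o) = o*s
(n(q(-10, -12)) + 8229)/((-6824 - 1*3806) - 19099) = (-12*(-10) + 8229)/((-6824 - 1*3806) - 19099) = (120 + 8229)/((-6824 - 3806) - 19099) = 8349/(-10630 - 19099) = 8349/(-29729) = 8349*(-1/29729) = -8349/29729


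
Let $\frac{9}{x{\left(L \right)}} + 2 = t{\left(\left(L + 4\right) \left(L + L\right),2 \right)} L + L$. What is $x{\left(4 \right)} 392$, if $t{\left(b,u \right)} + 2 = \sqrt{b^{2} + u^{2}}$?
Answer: $\frac{5292}{16391} + \frac{35280 \sqrt{41}}{16391} \approx 14.105$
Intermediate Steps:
$t{\left(b,u \right)} = -2 + \sqrt{b^{2} + u^{2}}$
$x{\left(L \right)} = \frac{9}{-2 + L + L \left(-2 + \sqrt{4 + 4 L^{2} \left(4 + L\right)^{2}}\right)}$ ($x{\left(L \right)} = \frac{9}{-2 + \left(\left(-2 + \sqrt{\left(\left(L + 4\right) \left(L + L\right)\right)^{2} + 2^{2}}\right) L + L\right)} = \frac{9}{-2 + \left(\left(-2 + \sqrt{\left(\left(4 + L\right) 2 L\right)^{2} + 4}\right) L + L\right)} = \frac{9}{-2 + \left(\left(-2 + \sqrt{\left(2 L \left(4 + L\right)\right)^{2} + 4}\right) L + L\right)} = \frac{9}{-2 + \left(\left(-2 + \sqrt{4 L^{2} \left(4 + L\right)^{2} + 4}\right) L + L\right)} = \frac{9}{-2 + \left(\left(-2 + \sqrt{4 + 4 L^{2} \left(4 + L\right)^{2}}\right) L + L\right)} = \frac{9}{-2 + \left(L \left(-2 + \sqrt{4 + 4 L^{2} \left(4 + L\right)^{2}}\right) + L\right)} = \frac{9}{-2 + \left(L + L \left(-2 + \sqrt{4 + 4 L^{2} \left(4 + L\right)^{2}}\right)\right)} = \frac{9}{-2 + L + L \left(-2 + \sqrt{4 + 4 L^{2} \left(4 + L\right)^{2}}\right)}$)
$x{\left(4 \right)} 392 = \frac{9}{-2 - 4 + 2 \cdot 4 \sqrt{1 + 4^{2} \left(4 + 4\right)^{2}}} \cdot 392 = \frac{9}{-2 - 4 + 2 \cdot 4 \sqrt{1 + 16 \cdot 8^{2}}} \cdot 392 = \frac{9}{-2 - 4 + 2 \cdot 4 \sqrt{1 + 16 \cdot 64}} \cdot 392 = \frac{9}{-2 - 4 + 2 \cdot 4 \sqrt{1 + 1024}} \cdot 392 = \frac{9}{-2 - 4 + 2 \cdot 4 \sqrt{1025}} \cdot 392 = \frac{9}{-2 - 4 + 2 \cdot 4 \cdot 5 \sqrt{41}} \cdot 392 = \frac{9}{-2 - 4 + 40 \sqrt{41}} \cdot 392 = \frac{9}{-6 + 40 \sqrt{41}} \cdot 392 = \frac{3528}{-6 + 40 \sqrt{41}}$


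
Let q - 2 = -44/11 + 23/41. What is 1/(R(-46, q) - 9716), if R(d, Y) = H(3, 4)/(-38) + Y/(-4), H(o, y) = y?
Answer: -3116/30274263 ≈ -0.00010293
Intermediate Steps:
q = -59/41 (q = 2 + (-44/11 + 23/41) = 2 + (-44*1/11 + 23*(1/41)) = 2 + (-4 + 23/41) = 2 - 141/41 = -59/41 ≈ -1.4390)
R(d, Y) = -2/19 - Y/4 (R(d, Y) = 4/(-38) + Y/(-4) = 4*(-1/38) + Y*(-¼) = -2/19 - Y/4)
1/(R(-46, q) - 9716) = 1/((-2/19 - ¼*(-59/41)) - 9716) = 1/((-2/19 + 59/164) - 9716) = 1/(793/3116 - 9716) = 1/(-30274263/3116) = -3116/30274263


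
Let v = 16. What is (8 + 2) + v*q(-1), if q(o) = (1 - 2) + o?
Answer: -22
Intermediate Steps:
q(o) = -1 + o
(8 + 2) + v*q(-1) = (8 + 2) + 16*(-1 - 1) = 10 + 16*(-2) = 10 - 32 = -22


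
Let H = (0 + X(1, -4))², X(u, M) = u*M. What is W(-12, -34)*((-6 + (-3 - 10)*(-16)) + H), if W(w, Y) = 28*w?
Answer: -73248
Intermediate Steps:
X(u, M) = M*u
H = 16 (H = (0 - 4*1)² = (0 - 4)² = (-4)² = 16)
W(-12, -34)*((-6 + (-3 - 10)*(-16)) + H) = (28*(-12))*((-6 + (-3 - 10)*(-16)) + 16) = -336*((-6 - 13*(-16)) + 16) = -336*((-6 + 208) + 16) = -336*(202 + 16) = -336*218 = -73248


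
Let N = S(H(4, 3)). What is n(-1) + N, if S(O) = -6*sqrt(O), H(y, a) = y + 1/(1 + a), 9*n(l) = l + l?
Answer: -2/9 - 3*sqrt(17) ≈ -12.592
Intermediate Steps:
n(l) = 2*l/9 (n(l) = (l + l)/9 = (2*l)/9 = 2*l/9)
N = -3*sqrt(17) (N = -6*sqrt(1 + 4 + 3*4)/sqrt(1 + 3) = -6*sqrt(1 + 4 + 12)/2 = -6*sqrt(17)/2 = -3*sqrt(17) ≈ -12.369)
n(-1) + N = (2/9)*(-1) - 3*sqrt(17) = -2/9 - 3*sqrt(17)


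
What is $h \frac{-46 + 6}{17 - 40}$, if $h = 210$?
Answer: $\frac{8400}{23} \approx 365.22$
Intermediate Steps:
$h \frac{-46 + 6}{17 - 40} = 210 \frac{-46 + 6}{17 - 40} = 210 \left(- \frac{40}{-23}\right) = 210 \left(\left(-40\right) \left(- \frac{1}{23}\right)\right) = 210 \cdot \frac{40}{23} = \frac{8400}{23}$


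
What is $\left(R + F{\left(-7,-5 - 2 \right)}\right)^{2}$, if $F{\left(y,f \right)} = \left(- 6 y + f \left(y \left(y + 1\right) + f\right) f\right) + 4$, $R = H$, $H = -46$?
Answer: $2941225$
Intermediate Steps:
$R = -46$
$F{\left(y,f \right)} = 4 - 6 y + f^{2} \left(f + y \left(1 + y\right)\right)$ ($F{\left(y,f \right)} = \left(- 6 y + f \left(y \left(1 + y\right) + f\right) f\right) + 4 = \left(- 6 y + f \left(f + y \left(1 + y\right)\right) f\right) + 4 = \left(- 6 y + f^{2} \left(f + y \left(1 + y\right)\right)\right) + 4 = 4 - 6 y + f^{2} \left(f + y \left(1 + y\right)\right)$)
$\left(R + F{\left(-7,-5 - 2 \right)}\right)^{2} = \left(-46 + \left(4 + \left(-5 - 2\right)^{3} - -42 - 7 \left(-5 - 2\right)^{2} + \left(-5 - 2\right)^{2} \left(-7\right)^{2}\right)\right)^{2} = \left(-46 + \left(4 + \left(-5 - 2\right)^{3} + 42 - 7 \left(-5 - 2\right)^{2} + \left(-5 - 2\right)^{2} \cdot 49\right)\right)^{2} = \left(-46 + \left(4 + \left(-7\right)^{3} + 42 - 7 \left(-7\right)^{2} + \left(-7\right)^{2} \cdot 49\right)\right)^{2} = \left(-46 + \left(4 - 343 + 42 - 343 + 49 \cdot 49\right)\right)^{2} = \left(-46 + \left(4 - 343 + 42 - 343 + 2401\right)\right)^{2} = \left(-46 + 1761\right)^{2} = 1715^{2} = 2941225$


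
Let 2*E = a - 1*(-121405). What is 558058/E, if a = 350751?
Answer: 279029/118039 ≈ 2.3639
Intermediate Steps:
E = 236078 (E = (350751 - 1*(-121405))/2 = (350751 + 121405)/2 = (½)*472156 = 236078)
558058/E = 558058/236078 = 558058*(1/236078) = 279029/118039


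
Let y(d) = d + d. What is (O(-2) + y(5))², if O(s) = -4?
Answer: 36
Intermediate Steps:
y(d) = 2*d
(O(-2) + y(5))² = (-4 + 2*5)² = (-4 + 10)² = 6² = 36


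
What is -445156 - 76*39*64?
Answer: -634852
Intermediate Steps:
-445156 - 76*39*64 = -445156 - 2964*64 = -445156 - 189696 = -634852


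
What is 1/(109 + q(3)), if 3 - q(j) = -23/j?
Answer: 3/359 ≈ 0.0083565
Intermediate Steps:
q(j) = 3 + 23/j (q(j) = 3 - (-23)/j = 3 + 23/j)
1/(109 + q(3)) = 1/(109 + (3 + 23/3)) = 1/(109 + 32/3) = 1/(359/3) = 3/359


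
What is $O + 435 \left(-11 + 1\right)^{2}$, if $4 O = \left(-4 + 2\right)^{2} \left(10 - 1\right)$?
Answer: $43509$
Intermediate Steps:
$O = 9$ ($O = \frac{\left(-4 + 2\right)^{2} \left(10 - 1\right)}{4} = \frac{\left(-2\right)^{2} \cdot 9}{4} = \frac{4 \cdot 9}{4} = \frac{1}{4} \cdot 36 = 9$)
$O + 435 \left(-11 + 1\right)^{2} = 9 + 435 \left(-11 + 1\right)^{2} = 9 + 435 \left(-10\right)^{2} = 9 + 435 \cdot 100 = 9 + 43500 = 43509$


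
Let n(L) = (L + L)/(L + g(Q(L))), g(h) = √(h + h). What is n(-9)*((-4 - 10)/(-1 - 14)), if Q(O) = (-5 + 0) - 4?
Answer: 84/55 + 28*I*√2/55 ≈ 1.5273 + 0.71996*I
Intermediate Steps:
Q(O) = -9 (Q(O) = -5 - 4 = -9)
g(h) = √2*√h (g(h) = √(2*h) = √2*√h)
n(L) = 2*L/(L + 3*I*√2) (n(L) = (L + L)/(L + √2*√(-9)) = (2*L)/(L + √2*(3*I)) = (2*L)/(L + 3*I*√2) = 2*L/(L + 3*I*√2))
n(-9)*((-4 - 10)/(-1 - 14)) = (2*(-9)/(-9 + 3*I*√2))*((-4 - 10)/(-1 - 14)) = (-18/(-9 + 3*I*√2))*(-14/(-15)) = (-18/(-9 + 3*I*√2))*(-14*(-1/15)) = -18/(-9 + 3*I*√2)*(14/15) = -84/(5*(-9 + 3*I*√2))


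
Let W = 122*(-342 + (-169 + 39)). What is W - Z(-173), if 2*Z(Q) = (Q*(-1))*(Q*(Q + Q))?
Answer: -5235301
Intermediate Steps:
W = -57584 (W = 122*(-342 - 130) = 122*(-472) = -57584)
Z(Q) = -Q³ (Z(Q) = ((Q*(-1))*(Q*(Q + Q)))/2 = ((-Q)*(Q*(2*Q)))/2 = ((-Q)*(2*Q²))/2 = (-2*Q³)/2 = -Q³)
W - Z(-173) = -57584 - (-1)*(-173)³ = -57584 - (-1)*(-5177717) = -57584 - 1*5177717 = -57584 - 5177717 = -5235301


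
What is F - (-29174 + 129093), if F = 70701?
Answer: -29218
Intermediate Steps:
F - (-29174 + 129093) = 70701 - (-29174 + 129093) = 70701 - 1*99919 = 70701 - 99919 = -29218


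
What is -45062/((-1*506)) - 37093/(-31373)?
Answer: 716249592/7937369 ≈ 90.238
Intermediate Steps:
-45062/((-1*506)) - 37093/(-31373) = -45062/(-506) - 37093*(-1/31373) = -45062*(-1/506) + 37093/31373 = 22531/253 + 37093/31373 = 716249592/7937369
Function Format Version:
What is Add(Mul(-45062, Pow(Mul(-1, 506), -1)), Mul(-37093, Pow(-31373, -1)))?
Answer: Rational(716249592, 7937369) ≈ 90.238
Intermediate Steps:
Add(Mul(-45062, Pow(Mul(-1, 506), -1)), Mul(-37093, Pow(-31373, -1))) = Add(Mul(-45062, Pow(-506, -1)), Mul(-37093, Rational(-1, 31373))) = Add(Mul(-45062, Rational(-1, 506)), Rational(37093, 31373)) = Add(Rational(22531, 253), Rational(37093, 31373)) = Rational(716249592, 7937369)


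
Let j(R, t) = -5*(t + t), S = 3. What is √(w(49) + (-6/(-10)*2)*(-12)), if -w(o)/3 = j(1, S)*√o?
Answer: 9*√190/5 ≈ 24.811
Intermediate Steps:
j(R, t) = -10*t
w(o) = 90*√o (w(o) = -3*(-10*3)*√o = -(-90)*√o = 90*√o)
√(w(49) + (-6/(-10)*2)*(-12)) = √(90*√49 + (-6/(-10)*2)*(-12)) = √(90*7 + (-6*(-⅒)*2)*(-12)) = √(630 + ((⅗)*2)*(-12)) = √(630 + (6/5)*(-12)) = √(630 - 72/5) = √(3078/5) = 9*√190/5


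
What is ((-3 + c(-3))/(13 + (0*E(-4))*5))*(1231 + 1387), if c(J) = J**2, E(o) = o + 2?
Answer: 15708/13 ≈ 1208.3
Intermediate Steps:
E(o) = 2 + o
((-3 + c(-3))/(13 + (0*E(-4))*5))*(1231 + 1387) = ((-3 + (-3)**2)/(13 + (0*(2 - 4))*5))*(1231 + 1387) = ((-3 + 9)/(13 + (0*(-2))*5))*2618 = (6/(13 + 0*5))*2618 = (6/(13 + 0))*2618 = (6/13)*2618 = 15708/13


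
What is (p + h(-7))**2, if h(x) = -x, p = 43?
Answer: 2500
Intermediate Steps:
(p + h(-7))**2 = (43 - 1*(-7))**2 = (43 + 7)**2 = 50**2 = 2500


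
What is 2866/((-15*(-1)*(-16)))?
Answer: -1433/120 ≈ -11.942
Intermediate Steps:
2866/((-15*(-1)*(-16))) = 2866/((15*(-16))) = 2866/(-240) = 2866*(-1/240) = -1433/120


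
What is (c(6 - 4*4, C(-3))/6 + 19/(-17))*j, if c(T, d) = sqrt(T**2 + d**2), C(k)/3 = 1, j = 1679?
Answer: -31901/17 + 1679*sqrt(109)/6 ≈ 1045.0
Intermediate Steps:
C(k) = 3 (C(k) = 3*1 = 3)
(c(6 - 4*4, C(-3))/6 + 19/(-17))*j = (sqrt((6 - 4*4)**2 + 3**2)/6 + 19/(-17))*1679 = (sqrt((6 - 16)**2 + 9)*(1/6) + 19*(-1/17))*1679 = (sqrt((-10)**2 + 9)*(1/6) - 19/17)*1679 = (sqrt(100 + 9)*(1/6) - 19/17)*1679 = (sqrt(109)*(1/6) - 19/17)*1679 = (sqrt(109)/6 - 19/17)*1679 = (-19/17 + sqrt(109)/6)*1679 = -31901/17 + 1679*sqrt(109)/6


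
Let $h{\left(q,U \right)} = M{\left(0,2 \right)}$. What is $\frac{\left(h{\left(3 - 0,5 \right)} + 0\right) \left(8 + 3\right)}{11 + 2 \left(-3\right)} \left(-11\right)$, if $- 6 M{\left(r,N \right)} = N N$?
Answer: $\frac{242}{15} \approx 16.133$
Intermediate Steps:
$M{\left(r,N \right)} = - \frac{N^{2}}{6}$ ($M{\left(r,N \right)} = - \frac{N N}{6} = - \frac{N^{2}}{6}$)
$h{\left(q,U \right)} = - \frac{2}{3}$ ($h{\left(q,U \right)} = - \frac{2^{2}}{6} = \left(- \frac{1}{6}\right) 4 = - \frac{2}{3}$)
$\frac{\left(h{\left(3 - 0,5 \right)} + 0\right) \left(8 + 3\right)}{11 + 2 \left(-3\right)} \left(-11\right) = \frac{\left(- \frac{2}{3} + 0\right) \left(8 + 3\right)}{11 + 2 \left(-3\right)} \left(-11\right) = \frac{\left(- \frac{2}{3}\right) 11}{11 - 6} \left(-11\right) = \frac{1}{5} \left(- \frac{22}{3}\right) \left(-11\right) = \left(- \frac{22}{15}\right) \left(-11\right) = \frac{242}{15}$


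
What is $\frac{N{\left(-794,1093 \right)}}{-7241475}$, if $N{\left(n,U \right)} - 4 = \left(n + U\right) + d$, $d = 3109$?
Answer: $- \frac{3412}{7241475} \approx -0.00047117$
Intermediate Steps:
$N{\left(n,U \right)} = 3113 + U + n$ ($N{\left(n,U \right)} = 4 + \left(\left(n + U\right) + 3109\right) = 4 + \left(\left(U + n\right) + 3109\right) = 4 + \left(3109 + U + n\right) = 3113 + U + n$)
$\frac{N{\left(-794,1093 \right)}}{-7241475} = \frac{3113 + 1093 - 794}{-7241475} = 3412 \left(- \frac{1}{7241475}\right) = - \frac{3412}{7241475}$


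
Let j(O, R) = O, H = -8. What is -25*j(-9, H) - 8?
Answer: 217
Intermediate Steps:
-25*j(-9, H) - 8 = -25*(-9) - 8 = 225 - 8 = 217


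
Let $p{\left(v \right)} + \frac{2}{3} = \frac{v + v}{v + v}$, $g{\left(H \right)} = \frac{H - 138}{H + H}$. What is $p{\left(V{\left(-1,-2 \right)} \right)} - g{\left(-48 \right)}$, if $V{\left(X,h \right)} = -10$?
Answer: $- \frac{77}{48} \approx -1.6042$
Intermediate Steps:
$g{\left(H \right)} = \frac{-138 + H}{2 H}$
$p{\left(v \right)} = \frac{1}{3}$ ($p{\left(v \right)} = - \frac{2}{3} + \frac{v + v}{v + v} = - \frac{2}{3} + \frac{2 v}{2 v} = - \frac{2}{3} + 2 v \frac{1}{2 v} = - \frac{2}{3} + 1 = \frac{1}{3}$)
$p{\left(V{\left(-1,-2 \right)} \right)} - g{\left(-48 \right)} = \frac{1}{3} - \frac{-138 - 48}{2 \left(-48\right)} = \frac{1}{3} - \frac{1}{2} \left(- \frac{1}{48}\right) \left(-186\right) = \frac{1}{3} - \frac{31}{16} = - \frac{77}{48}$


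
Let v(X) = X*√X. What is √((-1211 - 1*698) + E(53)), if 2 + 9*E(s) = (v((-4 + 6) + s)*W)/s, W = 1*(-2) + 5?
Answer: √(-48267047 + 8745*√55)/159 ≈ 43.665*I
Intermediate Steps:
W = 3 (W = -2 + 5 = 3)
v(X) = X^(3/2)
E(s) = -2/9 + (2 + s)^(3/2)/(3*s) (E(s) = -2/9 + ((((-4 + 6) + s)^(3/2)*3)/s)/9 = -2/9 + (((2 + s)^(3/2)*3)/s)/9 = -2/9 + ((3*(2 + s)^(3/2))/s)/9 = -2/9 + (3*(2 + s)^(3/2)/s)/9 = -2/9 + (2 + s)^(3/2)/(3*s))
√((-1211 - 1*698) + E(53)) = √((-1211 - 1*698) + (-2/9 + (⅓)*(2 + 53)^(3/2)/53)) = √((-1211 - 698) + (-2/9 + (⅓)*(1/53)*55^(3/2))) = √(-1909 + (-2/9 + (⅓)*(1/53)*(55*√55))) = √(-1909 + (-2/9 + 55*√55/159)) = √(-17183/9 + 55*√55/159)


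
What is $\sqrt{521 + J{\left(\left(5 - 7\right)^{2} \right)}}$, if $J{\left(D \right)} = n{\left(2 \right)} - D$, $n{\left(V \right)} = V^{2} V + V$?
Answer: $\sqrt{527} \approx 22.956$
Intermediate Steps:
$n{\left(V \right)} = V + V^{3}$ ($n{\left(V \right)} = V^{3} + V = V + V^{3}$)
$J{\left(D \right)} = 10 - D$ ($J{\left(D \right)} = \left(2 + 2^{3}\right) - D = \left(2 + 8\right) - D = 10 - D$)
$\sqrt{521 + J{\left(\left(5 - 7\right)^{2} \right)}} = \sqrt{521 + \left(10 - \left(5 - 7\right)^{2}\right)} = \sqrt{521 + \left(10 - \left(-2\right)^{2}\right)} = \sqrt{521 + \left(10 - 4\right)} = \sqrt{521 + 6} = \sqrt{527}$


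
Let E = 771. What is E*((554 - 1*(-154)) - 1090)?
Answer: -294522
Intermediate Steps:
E*((554 - 1*(-154)) - 1090) = 771*((554 - 1*(-154)) - 1090) = 771*((554 + 154) - 1090) = 771*(708 - 1090) = 771*(-382) = -294522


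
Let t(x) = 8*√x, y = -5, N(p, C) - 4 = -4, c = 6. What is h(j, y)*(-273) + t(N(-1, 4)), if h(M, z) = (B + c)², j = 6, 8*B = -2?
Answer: -144417/16 ≈ -9026.1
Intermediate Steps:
N(p, C) = 0 (N(p, C) = 4 - 4 = 0)
B = -¼ (B = (⅛)*(-2) = -¼ ≈ -0.25000)
h(M, z) = 529/16 (h(M, z) = (-¼ + 6)² = (23/4)² = 529/16)
h(j, y)*(-273) + t(N(-1, 4)) = (529/16)*(-273) + 8*√0 = -144417/16 + 8*0 = -144417/16 + 0 = -144417/16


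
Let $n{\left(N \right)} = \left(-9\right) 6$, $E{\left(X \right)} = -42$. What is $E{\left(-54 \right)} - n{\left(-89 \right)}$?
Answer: $12$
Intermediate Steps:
$n{\left(N \right)} = -54$
$E{\left(-54 \right)} - n{\left(-89 \right)} = -42 - -54 = -42 + 54 = 12$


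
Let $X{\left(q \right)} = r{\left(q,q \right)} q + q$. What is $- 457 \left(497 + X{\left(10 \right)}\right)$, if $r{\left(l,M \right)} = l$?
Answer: $-277399$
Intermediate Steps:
$X{\left(q \right)} = q + q^{2}$ ($X{\left(q \right)} = q q + q = q^{2} + q = q + q^{2}$)
$- 457 \left(497 + X{\left(10 \right)}\right) = - 457 \left(497 + 10 \left(1 + 10\right)\right) = - 457 \left(497 + 10 \cdot 11\right) = - 457 \left(497 + 110\right) = \left(-457\right) 607 = -277399$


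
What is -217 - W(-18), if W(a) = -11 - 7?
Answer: -199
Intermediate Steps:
W(a) = -18
-217 - W(-18) = -217 - 1*(-18) = -217 + 18 = -199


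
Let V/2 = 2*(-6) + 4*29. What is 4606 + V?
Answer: 4814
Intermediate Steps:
V = 208 (V = 2*(2*(-6) + 4*29) = 2*(-12 + 116) = 2*104 = 208)
4606 + V = 4606 + 208 = 4814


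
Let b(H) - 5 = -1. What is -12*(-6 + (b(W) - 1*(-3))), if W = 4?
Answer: -12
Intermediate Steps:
b(H) = 4 (b(H) = 5 - 1 = 4)
-12*(-6 + (b(W) - 1*(-3))) = -12*(-6 + (4 - 1*(-3))) = -12*(-6 + (4 + 3)) = -12*(-6 + 7) = -12*1 = -12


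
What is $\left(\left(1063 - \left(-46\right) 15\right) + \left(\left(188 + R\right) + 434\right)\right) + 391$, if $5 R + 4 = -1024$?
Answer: $\frac{12802}{5} \approx 2560.4$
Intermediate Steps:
$R = - \frac{1028}{5}$ ($R = - \frac{4}{5} + \frac{1}{5} \left(-1024\right) = - \frac{4}{5} - \frac{1024}{5} = - \frac{1028}{5} \approx -205.6$)
$\left(\left(1063 - \left(-46\right) 15\right) + \left(\left(188 + R\right) + 434\right)\right) + 391 = \left(\left(1063 - \left(-46\right) 15\right) + \left(\left(188 - \frac{1028}{5}\right) + 434\right)\right) + 391 = \left(\left(1063 - -690\right) + \left(- \frac{88}{5} + 434\right)\right) + 391 = \left(\left(1063 + 690\right) + \frac{2082}{5}\right) + 391 = \left(1753 + \frac{2082}{5}\right) + 391 = \frac{10847}{5} + 391 = \frac{12802}{5}$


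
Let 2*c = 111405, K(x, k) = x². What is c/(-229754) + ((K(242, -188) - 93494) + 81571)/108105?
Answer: 447070243/2365481540 ≈ 0.18900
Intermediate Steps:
c = 111405/2 (c = (½)*111405 = 111405/2 ≈ 55703.)
c/(-229754) + ((K(242, -188) - 93494) + 81571)/108105 = (111405/2)/(-229754) + ((242² - 93494) + 81571)/108105 = (111405/2)*(-1/229754) + ((58564 - 93494) + 81571)*(1/108105) = -15915/65644 + (-34930 + 81571)*(1/108105) = -15915/65644 + 46641*(1/108105) = -15915/65644 + 15547/36035 = 447070243/2365481540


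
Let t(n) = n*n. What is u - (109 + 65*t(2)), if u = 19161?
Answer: 18792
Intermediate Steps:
t(n) = n²
u - (109 + 65*t(2)) = 19161 - (109 + 65*2²) = 19161 - (109 + 65*4) = 19161 - (109 + 260) = 19161 - 1*369 = 19161 - 369 = 18792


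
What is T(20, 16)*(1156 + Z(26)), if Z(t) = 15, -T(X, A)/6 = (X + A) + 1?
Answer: -259962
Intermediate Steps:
T(X, A) = -6 - 6*A - 6*X (T(X, A) = -6*((X + A) + 1) = -6*((A + X) + 1) = -6*(1 + A + X) = -6 - 6*A - 6*X)
T(20, 16)*(1156 + Z(26)) = (-6 - 6*16 - 6*20)*(1156 + 15) = (-6 - 96 - 120)*1171 = -222*1171 = -259962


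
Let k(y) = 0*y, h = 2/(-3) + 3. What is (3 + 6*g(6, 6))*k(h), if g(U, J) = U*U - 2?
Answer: 0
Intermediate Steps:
g(U, J) = -2 + U**2 (g(U, J) = U**2 - 2 = -2 + U**2)
h = 7/3 (h = -1/3*2 + 3 = -2/3 + 3 = 7/3 ≈ 2.3333)
k(y) = 0
(3 + 6*g(6, 6))*k(h) = (3 + 6*(-2 + 6**2))*0 = (3 + 6*(-2 + 36))*0 = (3 + 6*34)*0 = (3 + 204)*0 = 207*0 = 0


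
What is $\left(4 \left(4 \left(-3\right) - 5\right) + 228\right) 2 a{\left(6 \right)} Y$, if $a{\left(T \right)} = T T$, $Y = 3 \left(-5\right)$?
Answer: $-172800$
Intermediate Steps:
$Y = -15$
$a{\left(T \right)} = T^{2}$
$\left(4 \left(4 \left(-3\right) - 5\right) + 228\right) 2 a{\left(6 \right)} Y = \left(4 \left(4 \left(-3\right) - 5\right) + 228\right) 2 \cdot 6^{2} \left(-15\right) = \left(4 \left(-12 - 5\right) + 228\right) 2 \cdot 36 \left(-15\right) = \left(4 \left(-17\right) + 228\right) 72 \left(-15\right) = \left(-68 + 228\right) \left(-1080\right) = 160 \left(-1080\right) = -172800$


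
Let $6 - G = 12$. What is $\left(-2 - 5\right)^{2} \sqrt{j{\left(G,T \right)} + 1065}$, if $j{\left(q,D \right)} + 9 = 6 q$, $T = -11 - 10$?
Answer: $98 \sqrt{255} \approx 1564.9$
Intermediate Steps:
$T = -21$
$G = -6$ ($G = 6 - 12 = -6$)
$j{\left(q,D \right)} = -9 + 6 q$
$\left(-2 - 5\right)^{2} \sqrt{j{\left(G,T \right)} + 1065} = \left(-2 - 5\right)^{2} \sqrt{\left(-9 + 6 \left(-6\right)\right) + 1065} = \left(-7\right)^{2} \sqrt{\left(-9 - 36\right) + 1065} = 49 \sqrt{-45 + 1065} = 49 \sqrt{1020} = 49 \cdot 2 \sqrt{255} = 98 \sqrt{255}$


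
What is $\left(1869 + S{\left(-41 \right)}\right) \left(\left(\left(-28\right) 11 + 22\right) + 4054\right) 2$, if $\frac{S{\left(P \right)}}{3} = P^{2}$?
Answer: $52088832$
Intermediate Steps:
$S{\left(P \right)} = 3 P^{2}$
$\left(1869 + S{\left(-41 \right)}\right) \left(\left(\left(-28\right) 11 + 22\right) + 4054\right) 2 = \left(1869 + 3 \left(-41\right)^{2}\right) \left(\left(\left(-28\right) 11 + 22\right) + 4054\right) 2 = \left(1869 + 3 \cdot 1681\right) \left(\left(-308 + 22\right) + 4054\right) 2 = \left(1869 + 5043\right) \left(-286 + 4054\right) 2 = 6912 \cdot 3768 \cdot 2 = 26044416 \cdot 2 = 52088832$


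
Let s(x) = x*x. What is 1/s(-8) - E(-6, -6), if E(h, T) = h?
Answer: 385/64 ≈ 6.0156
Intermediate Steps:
s(x) = x²
1/s(-8) - E(-6, -6) = 1/((-8)²) - 1*(-6) = 1/64 + 6 = 385/64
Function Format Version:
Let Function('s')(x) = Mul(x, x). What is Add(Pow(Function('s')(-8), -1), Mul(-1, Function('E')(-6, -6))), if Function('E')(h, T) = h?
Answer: Rational(385, 64) ≈ 6.0156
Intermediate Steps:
Function('s')(x) = Pow(x, 2)
Add(Pow(Function('s')(-8), -1), Mul(-1, Function('E')(-6, -6))) = Add(Pow(Pow(-8, 2), -1), Mul(-1, -6)) = Add(Pow(64, -1), 6) = Add(Rational(1, 64), 6) = Rational(385, 64)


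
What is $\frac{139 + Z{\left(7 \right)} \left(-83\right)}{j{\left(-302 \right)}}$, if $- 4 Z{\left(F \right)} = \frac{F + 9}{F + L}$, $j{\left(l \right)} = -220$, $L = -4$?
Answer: $- \frac{749}{660} \approx -1.1348$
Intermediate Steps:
$Z{\left(F \right)} = - \frac{9 + F}{4 \left(-4 + F\right)}$ ($Z{\left(F \right)} = - \frac{\left(F + 9\right) \frac{1}{F - 4}}{4} = - \frac{\left(9 + F\right) \frac{1}{-4 + F}}{4} = - \frac{\frac{1}{-4 + F} \left(9 + F\right)}{4} = - \frac{9 + F}{4 \left(-4 + F\right)}$)
$\frac{139 + Z{\left(7 \right)} \left(-83\right)}{j{\left(-302 \right)}} = \frac{139 + \frac{-9 - 7}{4 \left(-4 + 7\right)} \left(-83\right)}{-220} = \left(139 + \frac{-9 - 7}{4 \cdot 3} \left(-83\right)\right) \left(- \frac{1}{220}\right) = \left(139 + \frac{1}{4} \cdot \frac{1}{3} \left(-16\right) \left(-83\right)\right) \left(- \frac{1}{220}\right) = \left(139 - - \frac{332}{3}\right) \left(- \frac{1}{220}\right) = \left(139 + \frac{332}{3}\right) \left(- \frac{1}{220}\right) = \frac{749}{3} \left(- \frac{1}{220}\right) = - \frac{749}{660}$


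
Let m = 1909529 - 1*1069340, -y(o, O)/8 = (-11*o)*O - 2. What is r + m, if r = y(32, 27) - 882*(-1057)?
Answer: 1848511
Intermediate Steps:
y(o, O) = 16 + 88*O*o (y(o, O) = -8*((-11*o)*O - 2) = -8*(-11*O*o - 2) = -8*(-2 - 11*O*o) = 16 + 88*O*o)
m = 840189 (m = 1909529 - 1069340 = 840189)
r = 1008322 (r = (16 + 88*27*32) - 882*(-1057) = (16 + 76032) + 932274 = 76048 + 932274 = 1008322)
r + m = 1008322 + 840189 = 1848511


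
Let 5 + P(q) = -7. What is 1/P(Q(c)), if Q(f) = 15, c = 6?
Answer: -1/12 ≈ -0.083333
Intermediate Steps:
P(q) = -12 (P(q) = -5 - 7 = -12)
1/P(Q(c)) = 1/(-12) = -1/12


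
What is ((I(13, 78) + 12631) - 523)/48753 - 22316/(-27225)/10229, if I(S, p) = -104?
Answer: 123852452224/502850223975 ≈ 0.24630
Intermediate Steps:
((I(13, 78) + 12631) - 523)/48753 - 22316/(-27225)/10229 = ((-104 + 12631) - 523)/48753 - 22316/(-27225)/10229 = (12527 - 523)*(1/48753) - 22316*(-1/27225)*(1/10229) = 12004*(1/48753) + (22316/27225)*(1/10229) = 12004/48753 + 22316/278484525 = 123852452224/502850223975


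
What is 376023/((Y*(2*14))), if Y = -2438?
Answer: -376023/68264 ≈ -5.5084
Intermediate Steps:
376023/((Y*(2*14))) = 376023/((-4876*14)) = 376023/((-2438*28)) = 376023/(-68264) = 376023*(-1/68264) = -376023/68264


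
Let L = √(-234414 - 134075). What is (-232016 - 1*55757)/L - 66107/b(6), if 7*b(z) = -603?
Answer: 462749/603 + 287773*I*√368489/368489 ≈ 767.41 + 474.06*I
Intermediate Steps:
L = I*√368489 (L = √(-368489) = I*√368489 ≈ 607.03*I)
b(z) = -603/7 (b(z) = (⅐)*(-603) = -603/7)
(-232016 - 1*55757)/L - 66107/b(6) = (-232016 - 1*55757)/((I*√368489)) - 66107/(-603/7) = (-232016 - 55757)*(-I*√368489/368489) - 66107*(-7/603) = -(-287773)*I*√368489/368489 + 462749/603 = 287773*I*√368489/368489 + 462749/603 = 462749/603 + 287773*I*√368489/368489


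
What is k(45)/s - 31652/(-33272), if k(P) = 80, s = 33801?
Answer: 268132753/281156718 ≈ 0.95368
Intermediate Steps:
k(45)/s - 31652/(-33272) = 80/33801 - 31652/(-33272) = 80*(1/33801) - 31652*(-1/33272) = 80/33801 + 7913/8318 = 268132753/281156718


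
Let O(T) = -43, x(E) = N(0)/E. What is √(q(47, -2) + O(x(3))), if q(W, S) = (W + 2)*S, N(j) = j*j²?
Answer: I*√141 ≈ 11.874*I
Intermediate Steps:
N(j) = j³
q(W, S) = S*(2 + W) (q(W, S) = (2 + W)*S = S*(2 + W))
x(E) = 0 (x(E) = 0³/E = 0/E = 0)
√(q(47, -2) + O(x(3))) = √(-2*(2 + 47) - 43) = √(-2*49 - 43) = √(-98 - 43) = √(-141) = I*√141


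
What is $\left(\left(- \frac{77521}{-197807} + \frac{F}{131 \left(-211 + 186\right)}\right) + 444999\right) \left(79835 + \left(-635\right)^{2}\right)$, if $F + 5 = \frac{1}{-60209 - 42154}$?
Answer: $\frac{950309789525825019130648}{4420839083785} \approx 2.1496 \cdot 10^{11}$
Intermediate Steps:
$F = - \frac{511816}{102363}$ ($F = -5 + \frac{1}{-60209 - 42154} = -5 + \frac{1}{-102363} = -5 - \frac{1}{102363} = - \frac{511816}{102363} \approx -5.0$)
$\left(\left(- \frac{77521}{-197807} + \frac{F}{131 \left(-211 + 186\right)}\right) + 444999\right) \left(79835 + \left(-635\right)^{2}\right) = \left(\left(- \frac{77521}{-197807} - \frac{511816}{102363 \cdot 131 \left(-211 + 186\right)}\right) + 444999\right) \left(79835 + \left(-635\right)^{2}\right) = \left(\left(\left(-77521\right) \left(- \frac{1}{197807}\right) - \frac{511816}{102363 \cdot 131 \left(-25\right)}\right) + 444999\right) \left(79835 + 403225\right) = \left(\left(\frac{77521}{197807} - \frac{511816}{102363 \left(-3275\right)}\right) + 444999\right) 483060 = \left(\left(\frac{77521}{197807} - - \frac{511816}{335238825}\right) + 444999\right) 483060 = \left(\left(\frac{77521}{197807} + \frac{511816}{335238825}\right) + 444999\right) 483060 = \left(\frac{26089289740337}{66312586256775} + 444999\right) 483060 = \frac{29509060660968358562}{66312586256775} \cdot 483060 = \frac{950309789525825019130648}{4420839083785}$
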